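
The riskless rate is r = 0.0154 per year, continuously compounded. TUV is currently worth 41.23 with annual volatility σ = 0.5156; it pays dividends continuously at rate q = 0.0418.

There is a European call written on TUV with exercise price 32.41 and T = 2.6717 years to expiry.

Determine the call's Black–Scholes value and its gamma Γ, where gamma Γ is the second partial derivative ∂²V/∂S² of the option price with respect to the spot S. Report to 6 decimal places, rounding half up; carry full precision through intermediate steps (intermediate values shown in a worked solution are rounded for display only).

σ√T = 0.5156·√2.6717 = 0.842766
d₁ = (ln(S/K) + (r−q+σ²/2)T) / (σ√T) = (ln(41.23/32.41) + (0.0154−0.0418+0.5156²/2)·2.6717) / 0.842766 = (0.240699 + 0.284594) / 0.842766 = 0.623297
d₂ = d₁ − σ√T = 0.623297 − 0.842766 = -0.219469
e^{−rT} = 0.959691
e^{−qT} = 0.894333
N(d₁) = 0.733455,  N(d₂) = 0.413143
Call price V = S·e^{−qT}·N(d₁) − K·e^{−rT}·N(d₂) = 27.044953 − 12.850210 = 14.194744
φ(d₁) = (1/√(2π))·e^{−d₁²/2} = 0.328510
Γ = e^{−qT}·φ(d₁) / (S·σ·√T) = 0.008455

price = 14.194744
Γ = 0.008455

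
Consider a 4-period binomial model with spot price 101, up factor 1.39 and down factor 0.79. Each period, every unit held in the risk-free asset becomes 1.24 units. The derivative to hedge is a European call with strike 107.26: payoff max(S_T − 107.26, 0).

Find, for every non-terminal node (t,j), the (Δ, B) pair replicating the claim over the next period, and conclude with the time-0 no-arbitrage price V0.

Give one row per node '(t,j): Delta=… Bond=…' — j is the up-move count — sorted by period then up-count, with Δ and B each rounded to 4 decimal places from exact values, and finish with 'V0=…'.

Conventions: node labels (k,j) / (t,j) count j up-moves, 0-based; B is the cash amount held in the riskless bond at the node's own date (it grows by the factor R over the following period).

No-arbitrage ⇒ martingale measure with p* = (R−d)/(u−d) = 0.7500.
Payoffs at expiry: V(4,0)=0.0000, V(4,1)=0.0000, V(4,2)=14.5282, V(4,3)=107.0255, V(4,4)=269.7741
(3,0): S=49.7969. Δ = (V_up−V_dn)/(S_up−S_dn) = (0.0000−0.0000)/(69.2177−39.3396) = 0.0000. V = [p*·0.0000 + (1−p*)·0.0000]/1.24 = 0.0000. B = V − Δ·S = 0.0000.
(3,1): S=87.6174. Δ = (V_up−V_dn)/(S_up−S_dn) = (14.5282−0.0000)/(121.7882−69.2177) = 0.2764. V = [p*·14.5282 + (1−p*)·0.0000]/1.24 = 8.7872. B = V − Δ·S = -15.4264.
(3,2): S=154.1623. Δ = (V_up−V_dn)/(S_up−S_dn) = (107.0255−14.5282)/(214.2855−121.7882) = 1.0000. V = [p*·107.0255 + (1−p*)·14.5282]/1.24 = 67.6623. B = V − Δ·S = -86.5000.
(3,3): S=271.2475. Δ = (V_up−V_dn)/(S_up−S_dn) = (269.7741−107.0255)/(377.0341−214.2855) = 1.0000. V = [p*·269.7741 + (1−p*)·107.0255]/1.24 = 184.7475. B = V − Δ·S = -86.5000.
(2,0): S=63.0341. Δ = (V_up−V_dn)/(S_up−S_dn) = (8.7872−0.0000)/(87.6174−49.7969) = 0.2323. V = [p*·8.7872 + (1−p*)·0.0000]/1.24 = 5.3148. B = V − Δ·S = -9.3305.
(2,1): S=110.9081. Δ = (V_up−V_dn)/(S_up−S_dn) = (67.6623−8.7872)/(154.1623−87.6174) = 0.8847. V = [p*·67.6623 + (1−p*)·8.7872]/1.24 = 42.6964. B = V − Δ·S = -55.4287.
(2,2): S=195.1421. Δ = (V_up−V_dn)/(S_up−S_dn) = (184.7475−67.6623)/(271.2475−154.1623) = 1.0000. V = [p*·184.7475 + (1−p*)·67.6623]/1.24 = 125.3840. B = V − Δ·S = -69.7581.
(1,0): S=79.7900. Δ = (V_up−V_dn)/(S_up−S_dn) = (42.6964−5.3148)/(110.9081−63.0341) = 0.7808. V = [p*·42.6964 + (1−p*)·5.3148]/1.24 = 26.8960. B = V − Δ·S = -35.4066.
(1,1): S=140.3900. Δ = (V_up−V_dn)/(S_up−S_dn) = (125.3840−42.6964)/(195.1421−110.9081) = 0.9816. V = [p*·125.3840 + (1−p*)·42.6964]/1.24 = 84.4453. B = V − Δ·S = -53.3675.
(0,0): S=101.0000. Δ = (V_up−V_dn)/(S_up−S_dn) = (84.4453−26.8960)/(140.3900−79.7900) = 0.9497. V = [p*·84.4453 + (1−p*)·26.8960]/1.24 = 56.4983. B = V − Δ·S = -39.4172.
Sanity check at the root: Δ(0,0)·S0 + B(0,0) reproduces V0 = 56.4983.

(0,0): Delta=0.9497 Bond=-39.4172
(1,0): Delta=0.7808 Bond=-35.4066
(1,1): Delta=0.9816 Bond=-53.3675
(2,0): Delta=0.2323 Bond=-9.3305
(2,1): Delta=0.8847 Bond=-55.4287
(2,2): Delta=1.0000 Bond=-69.7581
(3,0): Delta=0.0000 Bond=0.0000
(3,1): Delta=0.2764 Bond=-15.4264
(3,2): Delta=1.0000 Bond=-86.5000
(3,3): Delta=1.0000 Bond=-86.5000
V0=56.4983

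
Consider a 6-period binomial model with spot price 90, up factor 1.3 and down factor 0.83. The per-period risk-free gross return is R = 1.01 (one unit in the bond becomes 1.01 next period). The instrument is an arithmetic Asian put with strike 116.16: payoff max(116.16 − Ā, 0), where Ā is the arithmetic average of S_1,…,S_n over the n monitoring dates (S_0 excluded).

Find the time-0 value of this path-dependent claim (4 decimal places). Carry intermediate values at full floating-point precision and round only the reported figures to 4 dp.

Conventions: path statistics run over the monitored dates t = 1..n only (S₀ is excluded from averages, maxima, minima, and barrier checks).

price = 27.6887

Under the martingale measure an up-move has probability p* = 0.3830; value the claim as the probability-weighted average of per-path payoffs, discounted 6 periods at R = 1.01.
Enumerate all 2^6 = 64 price paths (U = up ×1.3, D = down ×0.83); each path with k up-moves has probability p*^k·(1−p*)^(6−k).
DDDDDD: Ā=49.2917, payoff=66.8683, prob=0.055182
UDDDDD: Ā=77.2039, payoff=38.9561, prob=0.034251
DUDDDD: Ā=70.1539, payoff=46.0061, prob=0.034251
UUDDDD: Ā=109.8796, payoff=6.2804, prob=0.021259
DDUDDD: Ā=64.3024, payoff=51.8576, prob=0.034251
UDUDDD: Ā=100.7146, payoff=15.4454, prob=0.021259
DUUDDD: Ā=93.6646, payoff=22.4954, prob=0.021259
UUUDDD: Ā=146.7036, payoff=0.0000, prob=0.013195
DDDUDD: Ā=59.4457, payoff=56.7143, prob=0.034251
UDDUDD: Ā=93.1076, payoff=23.0524, prob=0.021259
DUDUDD: Ā=86.0576, payoff=30.1024, prob=0.021259
UUDUDD: Ā=134.7891, payoff=0.0000, prob=0.013195
DDUUDD: Ā=80.2061, payoff=35.9539, prob=0.021259
UDUUDD: Ā=125.6241, payoff=0.0000, prob=0.013195
DUUUDD: Ā=118.5741, payoff=0.0000, prob=0.013195
UUUUDD: Ā=185.7185, payoff=0.0000, prob=0.008190
DDDDUD: Ā=55.4146, payoff=60.7454, prob=0.034251
UDDDUD: Ā=86.7939, payoff=29.3661, prob=0.021259
DUDDUD: Ā=79.7439, payoff=36.4161, prob=0.021259
UUDDUD: Ā=124.9001, payoff=0.0000, prob=0.013195
DDUDUD: Ā=73.8924, payoff=42.2676, prob=0.021259
UDUDUD: Ā=115.7351, payoff=0.4249, prob=0.013195
DUUDUD: Ā=108.6851, payoff=7.4749, prob=0.013195
UUUDUD: Ā=170.2296, payoff=0.0000, prob=0.008190
DDDUUD: Ā=69.0356, payoff=47.1244, prob=0.021259
UDDUUD: Ā=108.1281, payoff=8.0319, prob=0.013195
DUDUUD: Ā=101.0781, payoff=15.0819, prob=0.013195
UUDUUD: Ā=158.3151, payoff=0.0000, prob=0.008190
DDUUUD: Ā=95.2266, payoff=20.9334, prob=0.013195
UDUUUD: Ā=149.1501, payoff=0.0000, prob=0.008190
DUUUUD: Ā=142.1001, payoff=0.0000, prob=0.008190
UUUUUD: Ā=222.5664, payoff=0.0000, prob=0.005084
DDDDDU: Ā=52.0687, payoff=64.0913, prob=0.034251
UDDDDU: Ā=81.5535, payoff=34.6065, prob=0.021259
DUDDDU: Ā=74.5035, payoff=41.6565, prob=0.021259
UUDDDU: Ā=116.6922, payoff=0.0000, prob=0.013195
DDUDDU: Ā=68.6520, payoff=47.5080, prob=0.021259
UDUDDU: Ā=107.5272, payoff=8.6328, prob=0.013195
DUUDDU: Ā=100.4772, payoff=15.6828, prob=0.013195
UUUDDU: Ā=157.3739, payoff=0.0000, prob=0.008190
DDDUDU: Ā=63.7952, payoff=52.3648, prob=0.021259
UDDUDU: Ā=99.9202, payoff=16.2398, prob=0.013195
DUDUDU: Ā=92.8702, payoff=23.2898, prob=0.013195
UUDUDU: Ā=145.4594, payoff=0.0000, prob=0.008190
DDUUDU: Ā=87.0187, payoff=29.1413, prob=0.013195
UDUUDU: Ā=136.2944, payoff=0.0000, prob=0.008190
DUUUDU: Ā=129.2444, payoff=0.0000, prob=0.008190
UUUUDU: Ā=202.4309, payoff=0.0000, prob=0.005084
DDDDUU: Ā=59.7641, payoff=56.3959, prob=0.021259
UDDDUU: Ā=93.6064, payoff=22.5536, prob=0.013195
DUDDUU: Ā=86.5564, payoff=29.6036, prob=0.013195
UUDDUU: Ā=135.5703, payoff=0.0000, prob=0.008190
DDUDUU: Ā=80.7049, payoff=35.4551, prob=0.013195
UDUDUU: Ā=126.4053, payoff=0.0000, prob=0.008190
DUUDUU: Ā=119.3553, payoff=0.0000, prob=0.008190
UUUDUU: Ā=186.9421, payoff=0.0000, prob=0.005084
DDDUUU: Ā=75.8482, payoff=40.3118, prob=0.013195
UDDUUU: Ā=118.7984, payoff=0.0000, prob=0.008190
DUDUUU: Ā=111.7484, payoff=4.4116, prob=0.008190
UUDUUU: Ā=175.0276, payoff=0.0000, prob=0.005084
DDUUUU: Ā=105.8969, payoff=10.2631, prob=0.008190
UDUUUU: Ā=165.8626, payoff=0.0000, prob=0.005084
DUUUUU: Ā=158.8126, payoff=0.0000, prob=0.005084
UUUUUU: Ā=248.7426, payoff=0.0000, prob=0.003155
Price = Σ prob·payoff / R^6 = 29.392077 / 1.061520 = 27.6887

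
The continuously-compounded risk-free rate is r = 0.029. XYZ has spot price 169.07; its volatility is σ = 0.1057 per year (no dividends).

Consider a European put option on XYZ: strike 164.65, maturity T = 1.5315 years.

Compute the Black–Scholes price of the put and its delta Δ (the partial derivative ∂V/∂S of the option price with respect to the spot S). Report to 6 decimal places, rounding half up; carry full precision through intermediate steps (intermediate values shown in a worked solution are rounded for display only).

price = 3.947290
Δ = -0.271775

σ√T = 0.1057·√1.5315 = 0.130808
d₁ = (ln(S/K) + (r+σ²/2)T) / (σ√T) = (ln(169.07/164.65) + (0.029+0.1057²/2)·1.5315) / 0.130808 = (0.026491 + 0.052969) / 0.130808 = 0.607454
d₂ = d₁ − σ√T = 0.607454 − 0.130808 = 0.476646
e^{−rT} = 0.956558
N(−d₁) = 0.271775,  N(−d₂) = 0.316807
Put price V = K·e^{−rT}·N(−d₂) − S·N(−d₁) = 49.896276 − 45.948987 = 3.947290
Δ = −N(−d₁) = -0.271775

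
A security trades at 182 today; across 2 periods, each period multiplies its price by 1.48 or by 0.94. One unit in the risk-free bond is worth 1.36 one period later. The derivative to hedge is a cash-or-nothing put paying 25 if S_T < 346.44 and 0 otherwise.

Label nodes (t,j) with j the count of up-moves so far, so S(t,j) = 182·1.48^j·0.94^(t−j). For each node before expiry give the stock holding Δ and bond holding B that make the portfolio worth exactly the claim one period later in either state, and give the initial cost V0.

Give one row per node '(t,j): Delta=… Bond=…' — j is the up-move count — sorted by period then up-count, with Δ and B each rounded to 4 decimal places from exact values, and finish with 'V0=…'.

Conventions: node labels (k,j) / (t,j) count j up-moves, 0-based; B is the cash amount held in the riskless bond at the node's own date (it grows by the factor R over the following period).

Arbitrage-free pricing uses the up-move probability p* = (R−d)/(u−d) = 0.7778, discounting each step at R = 1.36.
Terminal payoffs: V(2,0)=25.0000, V(2,1)=25.0000, V(2,2)=0.0000
Node (1,0) S=171.0800: V=(p*·25.0000+(1−p*)·25.0000)/1.36=18.3824; Δ=(25.0000−25.0000)/(253.1984−160.8152)=0.0000; B=V−Δ·S=18.3824
Node (1,1) S=269.3600: V=(p*·0.0000+(1−p*)·25.0000)/1.36=4.0850; Δ=(0.0000−25.0000)/(398.6528−253.1984)=-0.1719; B=V−Δ·S=50.3813
Node (0,0) S=182.0000: V=(p*·4.0850+(1−p*)·18.3824)/1.36=5.3398; Δ=(4.0850−18.3824)/(269.3600−171.0800)=-0.1455; B=V−Δ·S=31.8165
Sanity check at the root: Δ(0,0)·S0 + B(0,0) reproduces V0 = 5.3398.

(0,0): Delta=-0.1455 Bond=31.8165
(1,0): Delta=0.0000 Bond=18.3824
(1,1): Delta=-0.1719 Bond=50.3813
V0=5.3398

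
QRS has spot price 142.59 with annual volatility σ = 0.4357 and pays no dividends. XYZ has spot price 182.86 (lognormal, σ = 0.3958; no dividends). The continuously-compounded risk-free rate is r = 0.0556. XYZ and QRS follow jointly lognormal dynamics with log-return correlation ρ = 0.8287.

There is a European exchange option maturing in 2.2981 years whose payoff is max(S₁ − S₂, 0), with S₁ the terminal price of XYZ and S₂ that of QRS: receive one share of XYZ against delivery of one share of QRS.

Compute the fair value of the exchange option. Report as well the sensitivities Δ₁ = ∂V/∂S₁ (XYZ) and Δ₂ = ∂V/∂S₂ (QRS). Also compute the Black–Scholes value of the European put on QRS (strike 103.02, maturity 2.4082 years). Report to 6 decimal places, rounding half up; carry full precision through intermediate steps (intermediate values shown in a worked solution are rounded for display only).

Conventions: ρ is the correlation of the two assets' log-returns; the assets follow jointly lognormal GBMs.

σ_eff = √(σ₁² + σ₂² − 2ρσ₁σ₂) = √(0.3958² + 0.4357² − 2·0.8287·0.3958·0.4357) = 0.246320
d₁ = (ln(S₁/S₂) + (q₂ − q₁ + σ_eff²/2)T) / (σ_eff√T) = (ln(182.86/142.59) + (0.0 − 0.0 + 0.030337)·2.2981) / 0.373408 = 0.852859
d₂ = d₁ − σ_eff√T = 0.852859 − 0.373408 = 0.479451
N(d₁) = 0.803131,  N(d₂) = 0.684191
V = S₁·e^{−q₁T}·N(d₁) − S₂·e^{−q₂T}·N(d₂) = 146.860559 − 97.558786 = 49.301773
Δ₁ = e^{−q₁T}·N(d₁) = 0.803131;  Δ₂ = −e^{−q₂T}·N(d₂) = -0.684191
[vanilla: QRS put K=103.02]
σ√T = 0.4357·√2.4082 = 0.676136
d₁ = (ln(S/K) + (r+σ²/2)T) / (σ√T) = (ln(142.59/103.02) + (0.0556+0.4357²/2)·2.4082) / 0.676136 = (0.325050 + 0.362476) / 0.676136 = 1.016846
d₂ = d₁ − σ√T = 1.016846 − 0.676136 = 0.340710
e^{−rT} = 0.874681
N(−d₁) = 0.154613,  N(−d₂) = 0.366661
price = K·e^{−rT}·N(−d₂) − S·N(−d₁) = 33.039676 − 22.046316 = 10.993360

exchange price = 49.301773
Δ1 = 0.803131
Δ2 = -0.684191
price(QRS put K=103.02) = 10.993360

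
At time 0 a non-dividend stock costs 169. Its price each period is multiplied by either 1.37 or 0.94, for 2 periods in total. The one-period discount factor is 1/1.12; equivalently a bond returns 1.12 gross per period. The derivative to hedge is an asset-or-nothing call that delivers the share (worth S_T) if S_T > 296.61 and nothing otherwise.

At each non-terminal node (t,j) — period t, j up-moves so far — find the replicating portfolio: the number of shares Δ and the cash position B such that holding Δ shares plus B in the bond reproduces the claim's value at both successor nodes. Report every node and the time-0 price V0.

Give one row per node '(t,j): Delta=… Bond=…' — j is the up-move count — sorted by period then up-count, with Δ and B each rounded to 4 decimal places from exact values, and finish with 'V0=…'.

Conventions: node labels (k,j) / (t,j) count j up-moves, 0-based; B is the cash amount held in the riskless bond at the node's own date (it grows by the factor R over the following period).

(0,0): Delta=1.6314 Bond=-231.3957
(1,0): Delta=0.0000 Bond=0.0000
(1,1): Delta=3.1860 Bond=-619.1120
V0=44.3098

Since d<R<u, set p* = (R−d)/(u−d) = 0.4186; price each node as the discounted p*-expectation of its children.
At maturity the claim pays: V(2,0)=0.0000, V(2,1)=0.0000, V(2,2)=317.1961
(1,0): S=158.8600. Δ = (V_up−V_dn)/(S_up−S_dn) = (0.0000−0.0000)/(217.6382−149.3284) = 0.0000. V = [p*·0.0000 + (1−p*)·0.0000]/1.12 = 0.0000. B = V − Δ·S = 0.0000.
(1,1): S=231.5300. Δ = (V_up−V_dn)/(S_up−S_dn) = (317.1961−0.0000)/(317.1961−217.6382) = 3.1860. V = [p*·317.1961 + (1−p*)·0.0000]/1.12 = 118.5534. B = V − Δ·S = -619.1120.
(0,0): S=169.0000. Δ = (V_up−V_dn)/(S_up−S_dn) = (118.5534−0.0000)/(231.5300−158.8600) = 1.6314. V = [p*·118.5534 + (1−p*)·0.0000]/1.12 = 44.3098. B = V − Δ·S = -231.3957.
Sanity check at the root: Δ(0,0)·S0 + B(0,0) reproduces V0 = 44.3098.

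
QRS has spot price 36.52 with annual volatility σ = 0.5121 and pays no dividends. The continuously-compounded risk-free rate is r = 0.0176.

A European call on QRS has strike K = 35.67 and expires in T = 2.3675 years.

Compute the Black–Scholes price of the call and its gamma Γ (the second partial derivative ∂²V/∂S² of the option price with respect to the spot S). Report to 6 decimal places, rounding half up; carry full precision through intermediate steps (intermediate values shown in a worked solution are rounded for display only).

price = 12.024611
Γ = 0.012374

σ√T = 0.5121·√2.3675 = 0.787952
d₁ = (ln(S/K) + (r+σ²/2)T) / (σ√T) = (ln(36.52/35.67) + (0.0176+0.5121²/2)·2.3675) / 0.787952 = (0.023550 + 0.352102) / 0.787952 = 0.476745
d₂ = d₁ − σ√T = 0.476745 − 0.787952 = -0.311207
e^{−rT} = 0.959188
N(d₁) = 0.683228,  N(d₂) = 0.377822
Call price V = S·N(d₁) − K·e^{−rT}·N(d₂) = 24.951493 − 12.926882 = 12.024611
φ(d₁) = (1/√(2π))·e^{−d₁²/2} = 0.356087
Γ = φ(d₁) / (S·σ·√T) = 0.012374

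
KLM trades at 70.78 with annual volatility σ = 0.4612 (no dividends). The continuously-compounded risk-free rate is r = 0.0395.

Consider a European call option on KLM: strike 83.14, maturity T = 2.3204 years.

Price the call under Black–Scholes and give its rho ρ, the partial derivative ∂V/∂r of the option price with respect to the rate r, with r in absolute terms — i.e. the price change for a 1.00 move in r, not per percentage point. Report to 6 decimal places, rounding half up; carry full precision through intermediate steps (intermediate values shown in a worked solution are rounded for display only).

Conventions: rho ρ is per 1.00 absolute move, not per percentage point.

price = 17.689086
ρ = 57.451906

σ√T = 0.4612·√2.3204 = 0.702539
d₁ = (ln(S/K) + (r+σ²/2)T) / (σ√T) = (ln(70.78/83.14) + (0.0395+0.4612²/2)·2.3204) / 0.702539 = (-0.160949 + 0.338437) / 0.702539 = 0.252637
d₂ = d₁ − σ√T = 0.252637 − 0.702539 = -0.449903
e^{−rT} = 0.912419
N(d₁) = 0.599725,  N(d₂) = 0.326390
Call price V = S·N(d₁) − K·e^{−rT}·N(d₂) = 42.448570 − 24.759484 = 17.689086
ρ = K·T·e^{−rT}·N(d₂) = 57.451906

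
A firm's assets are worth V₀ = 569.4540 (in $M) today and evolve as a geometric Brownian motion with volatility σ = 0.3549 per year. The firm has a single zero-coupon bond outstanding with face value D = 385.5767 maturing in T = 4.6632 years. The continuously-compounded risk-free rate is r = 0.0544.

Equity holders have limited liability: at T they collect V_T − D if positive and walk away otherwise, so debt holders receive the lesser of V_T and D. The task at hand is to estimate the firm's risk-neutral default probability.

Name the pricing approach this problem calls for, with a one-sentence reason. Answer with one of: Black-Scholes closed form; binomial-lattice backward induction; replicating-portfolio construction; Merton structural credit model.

Key observation: the data describe a firm's assets (V₀ = 569.4540, GBM) and a single zero-coupon debt of face 385.5767, so credit quantities follow from equity-as-call in the structural model.

framework: Merton structural credit model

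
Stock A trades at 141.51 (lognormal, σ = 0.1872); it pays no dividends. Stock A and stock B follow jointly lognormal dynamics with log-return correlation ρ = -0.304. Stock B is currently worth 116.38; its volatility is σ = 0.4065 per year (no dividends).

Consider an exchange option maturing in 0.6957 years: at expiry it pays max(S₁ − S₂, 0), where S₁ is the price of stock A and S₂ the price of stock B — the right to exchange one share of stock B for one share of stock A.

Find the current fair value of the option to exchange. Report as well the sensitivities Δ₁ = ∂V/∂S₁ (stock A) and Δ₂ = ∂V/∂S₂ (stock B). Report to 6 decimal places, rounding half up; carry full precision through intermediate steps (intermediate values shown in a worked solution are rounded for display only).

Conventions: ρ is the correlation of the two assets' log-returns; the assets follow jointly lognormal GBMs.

exchange price = 35.990936
Δ1 = 0.751477
Δ2 = -0.604490

σ_eff = √(σ₁² + σ₂² − 2ρσ₁σ₂) = √(0.1872² + 0.4065² − 2·-0.304·0.1872·0.4065) = 0.496541
d₁ = (ln(S₁/S₂) + (q₂ − q₁ + σ_eff²/2)T) / (σ_eff√T) = (ln(141.51/116.38) + (0.0 − 0.0 + 0.123276)·0.6957) / 0.414158 = 0.679144
d₂ = d₁ − σ_eff√T = 0.679144 − 0.414158 = 0.264986
N(d₁) = 0.751477,  N(d₂) = 0.604490
V = S₁·e^{−q₁T}·N(d₁) − S₂·e^{−q₂T}·N(d₂) = 106.341485 − 70.350549 = 35.990936
Key observation: pricing in stock B-units makes this a unit-strike call on the ratio S₁/S₂ — the risk-free rate cancels and cannot affect the value.
Δ₁ = e^{−q₁T}·N(d₁) = 0.751477;  Δ₂ = −e^{−q₂T}·N(d₂) = -0.604490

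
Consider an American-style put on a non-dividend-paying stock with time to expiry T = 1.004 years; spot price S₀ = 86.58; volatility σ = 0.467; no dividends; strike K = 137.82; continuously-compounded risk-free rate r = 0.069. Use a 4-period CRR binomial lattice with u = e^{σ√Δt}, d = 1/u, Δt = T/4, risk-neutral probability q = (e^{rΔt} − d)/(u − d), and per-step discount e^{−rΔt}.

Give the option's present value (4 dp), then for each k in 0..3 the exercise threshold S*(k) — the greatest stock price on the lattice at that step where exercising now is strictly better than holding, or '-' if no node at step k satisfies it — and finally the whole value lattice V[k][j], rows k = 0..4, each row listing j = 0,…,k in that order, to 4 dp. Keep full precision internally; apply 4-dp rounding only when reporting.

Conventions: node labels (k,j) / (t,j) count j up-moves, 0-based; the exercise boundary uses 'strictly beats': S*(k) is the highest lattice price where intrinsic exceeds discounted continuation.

Δt=0.25100, u=1.26360, d=0.79139, q=0.47877, disc=e^(-rΔt)=0.98283
k=4 terminal: V=max(K-S,0) → 103.8593 83.5953 51.2400 0.0000 0.0000
k=3: j=0 S=42.9128 intr=94.9072 cont=92.5409 V=94.9072[EX]; j=1 S=68.5184 intr=69.3016 cont=66.9352 V=69.3016[EX]; j=2 S=109.4027 intr=28.4173 cont=26.2493 V=28.4173[EX]; j=3 S=174.6822 intr=0.0000 cont=0.0000 V=0.0000[hold]  S*(3)=109.4027
k=2: j=0 S=54.2247 intr=83.5953 cont=81.2290 V=83.5953[EX]; j=1 S=86.5800 intr=51.2400 cont=48.8736 V=51.2400[EX]; j=2 S=138.2415 intr=0.0000 cont=14.5577 V=14.5577[hold]  S*(2)=86.5800
k=1: j=0 S=68.5184 intr=69.3016 cont=66.9352 V=69.3016[EX]; j=1 S=109.4027 intr=28.4173 cont=33.0994 V=33.0994[hold]  S*(1)=68.5184
k=0: j=0 S=86.5800 intr=51.2400 cont=51.0768 V=51.2400[EX]  S*(0)=86.5800

price = 51.2400
boundary = 86.5800 68.5184 86.5800 109.4027
tree:
51.2400
69.3016 33.0994
83.5953 51.2400 14.5577
94.9072 69.3016 28.4173 0.0000
103.8593 83.5953 51.2400 0.0000 0.0000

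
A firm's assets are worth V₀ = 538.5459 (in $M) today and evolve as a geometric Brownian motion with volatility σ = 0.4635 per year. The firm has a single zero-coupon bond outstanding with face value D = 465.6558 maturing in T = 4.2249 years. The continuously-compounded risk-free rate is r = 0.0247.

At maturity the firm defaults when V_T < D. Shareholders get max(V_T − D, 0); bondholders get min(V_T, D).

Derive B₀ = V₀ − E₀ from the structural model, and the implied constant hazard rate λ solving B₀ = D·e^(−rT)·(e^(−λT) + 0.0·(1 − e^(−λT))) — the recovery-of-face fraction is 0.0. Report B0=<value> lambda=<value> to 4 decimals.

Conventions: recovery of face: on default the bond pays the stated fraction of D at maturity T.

B0=298.1011 lambda=0.0809

Equity is a call on the firm's assets struck at D = 465.6558:
d₁ = [ln(V₀/D) + (r + σ²/2)T] / (σ√T)
   = [ln(538.5459/465.6558) + (0.0247 + 0.5·0.4635²)·4.2249] / (0.4635·√4.2249)
   = [0.145426 + 0.558177] / 0.952704 = 0.738533
d₂ = d₁ − σ√T = 0.738533 − 0.952704 = -0.214171
N(d₁) = 0.769905,  N(d₂) = 0.415207,  e^(−rT) = 0.900905
E₀ = V₀·N(d₁) − D·e^(−rT)·N(d₂)
   = 538.5459·0.769905 − 465.6558·0.900905·0.415207 = 240.444818
B₀ = V₀ − E₀ = 538.5459 − 240.444818 = 298.101082
e^(−λT) = (B₀·e^(rT)/D − 0)/(1 − 0) = (298.1011·1.109994/465.6558 − 0)/1 = 0.71059046
λ = −ln(0.71059046)/4.2249 = 0.080868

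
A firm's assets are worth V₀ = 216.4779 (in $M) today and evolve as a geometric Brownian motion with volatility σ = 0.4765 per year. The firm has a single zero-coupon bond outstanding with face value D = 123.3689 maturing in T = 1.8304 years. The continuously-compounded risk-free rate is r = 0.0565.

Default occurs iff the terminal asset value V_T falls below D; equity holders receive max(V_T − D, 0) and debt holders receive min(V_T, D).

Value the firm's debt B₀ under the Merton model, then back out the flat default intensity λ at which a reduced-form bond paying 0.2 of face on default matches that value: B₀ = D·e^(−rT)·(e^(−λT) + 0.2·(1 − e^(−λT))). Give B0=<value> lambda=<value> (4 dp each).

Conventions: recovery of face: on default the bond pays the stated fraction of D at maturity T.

Apply the equity-as-call identities (strike 123.3689, horizon 1.8304 years):
d₁ = [ln(V₀/D) + (r + σ²/2)T] / (σ√T)
   = [ln(216.4779/123.3689) + (0.0565 + 0.5·0.4765²)·1.8304] / (0.4765·√1.8304)
   = [0.562309 + 0.311216] / 0.644668 = 1.355001
d₂ = d₁ − σ√T = 1.355001 − 0.644668 = 0.710333
N(d₁) = 0.912291,  N(d₂) = 0.761251,  e^(−rT) = 0.901750
E₀ = V₀·N(d₁) − D·e^(−rT)·N(d₂)
   = 216.4779·0.912291 − 123.3689·0.901750·0.761251 = 112.803283
B₀ = V₀ − E₀ = 216.4779 − 112.803283 = 103.674617
e^(−λT) = (B₀·e^(rT)/D − 0.2)/(1 − 0.2) = (103.6746·1.108954/123.3689 − 0.2)/0.8 = 0.91490466
λ = −ln(0.91490466)/1.8304 = 0.048588

B0=103.6746 lambda=0.0486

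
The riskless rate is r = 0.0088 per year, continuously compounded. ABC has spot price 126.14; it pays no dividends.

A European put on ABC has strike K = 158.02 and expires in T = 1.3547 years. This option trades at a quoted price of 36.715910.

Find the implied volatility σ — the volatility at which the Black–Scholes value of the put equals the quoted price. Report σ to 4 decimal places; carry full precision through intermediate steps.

sigma = 0.2744

At σ = 0.2744 the Black–Scholes value reproduces the quote:
σ√T = 0.2744·√1.3547 = 0.319378
d₁ = (ln(S/K) + (r+σ²/2)T) / (σ√T) = (ln(126.14/158.02) + (0.0088+0.2744²/2)·1.3547) / 0.319378 = (-0.225329 + 0.062923) / 0.319378 = -0.508508
d₂ = d₁ − σ√T = -0.508508 − 0.319378 = -0.827887
e^{−rT} = 0.988149
N(−d₁) = 0.694451,  N(−d₂) = 0.796133
V = K·e^{−rT}·N(−d₂) − S·N(−d₁) = 124.314016 − 87.598106 = 36.715910 (matching the quote); vega is positive throughout, so no other σ reproduces this price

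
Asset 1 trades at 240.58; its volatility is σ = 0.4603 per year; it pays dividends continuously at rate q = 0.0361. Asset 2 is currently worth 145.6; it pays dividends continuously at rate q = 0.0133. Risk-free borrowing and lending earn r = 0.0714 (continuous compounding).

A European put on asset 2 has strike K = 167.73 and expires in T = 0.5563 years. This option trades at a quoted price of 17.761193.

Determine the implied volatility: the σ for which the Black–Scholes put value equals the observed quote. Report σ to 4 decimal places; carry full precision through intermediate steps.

sigma = 0.1351

At σ = 0.1351 the Black–Scholes value reproduces the quote:
σ√T = 0.1351·√0.5563 = 0.100765
d₁ = (ln(S/K) + (r−q+σ²/2)T) / (σ√T) = (ln(145.6/167.73) + (0.0714−0.0133+0.1351²/2)·0.5563) / 0.100765 = (-0.141492 + 0.037398) / 0.100765 = -1.033043
d₂ = d₁ − σ√T = -1.033043 − 0.100765 = -1.133808
e^{−rT} = 0.961059
e^{−qT} = 0.992629
N(−d₁) = 0.849208,  N(−d₂) = 0.871562
V = K·e^{−rT}·N(−d₂) − S·e^{−qT}·N(−d₁) = 140.494436 − 122.733243 = 17.761193 (equal to the quote); since ∂V/∂σ > 0 for all σ, the implied volatility is unique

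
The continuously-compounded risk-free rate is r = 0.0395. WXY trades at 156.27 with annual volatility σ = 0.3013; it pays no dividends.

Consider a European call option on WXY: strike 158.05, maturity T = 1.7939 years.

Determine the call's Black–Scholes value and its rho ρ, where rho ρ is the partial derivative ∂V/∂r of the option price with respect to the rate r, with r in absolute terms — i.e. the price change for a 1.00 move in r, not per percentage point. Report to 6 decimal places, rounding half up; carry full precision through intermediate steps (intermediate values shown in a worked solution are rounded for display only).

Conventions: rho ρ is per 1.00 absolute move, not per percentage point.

σ√T = 0.3013·√1.7939 = 0.403551
d₁ = (ln(S/K) + (r+σ²/2)T) / (σ√T) = (ln(156.27/158.05) + (0.0395+0.3013²/2)·1.7939) / 0.403551 = (-0.011326 + 0.152286) / 0.403551 = 0.349298
d₂ = d₁ − σ√T = 0.349298 − 0.403551 = -0.054253
e^{−rT} = 0.931593
N(d₁) = 0.636567,  N(d₂) = 0.478367
Call price V = S·N(d₁) − K·e^{−rT}·N(d₂) = 99.476361 − 70.433930 = 29.042431
ρ = K·T·e^{−rT}·N(d₂) = 126.351427

price = 29.042431
ρ = 126.351427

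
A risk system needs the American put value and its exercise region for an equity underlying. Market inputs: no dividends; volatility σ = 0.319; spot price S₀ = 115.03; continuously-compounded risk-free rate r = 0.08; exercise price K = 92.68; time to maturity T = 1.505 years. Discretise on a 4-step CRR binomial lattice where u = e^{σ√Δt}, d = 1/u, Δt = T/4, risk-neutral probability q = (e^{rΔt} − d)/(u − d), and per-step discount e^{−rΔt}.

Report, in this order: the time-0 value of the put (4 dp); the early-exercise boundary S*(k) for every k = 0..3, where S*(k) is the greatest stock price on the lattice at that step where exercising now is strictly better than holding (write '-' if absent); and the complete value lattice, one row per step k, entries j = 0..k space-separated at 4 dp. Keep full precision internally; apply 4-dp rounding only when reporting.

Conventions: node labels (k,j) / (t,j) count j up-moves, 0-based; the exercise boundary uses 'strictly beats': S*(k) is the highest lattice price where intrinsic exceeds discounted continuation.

Δt=0.37625, u=1.21613, d=0.82228, q=0.52883, disc=e^(-rΔt)=0.97035
k=4 terminal: V=max(K-S,0) → 40.0911 14.9028 0.0000 0.0000 0.0000
k=3: j=0 S=63.9548 intr=28.7252 cont=25.9771 V=28.7252[EX]; j=1 S=94.5871 intr=0.0000 cont=6.8136 V=6.8136[hold]; j=2 S=139.8912 intr=0.0000 cont=0.0000 V=0.0000[hold]; j=3 S=206.8946 intr=0.0000 cont=0.0000 V=0.0000[hold]  S*(3)=63.9548
k=2: j=0 S=77.7772 intr=14.9028 cont=16.6296 V=16.6296[hold]; j=1 S=115.0300 intr=0.0000 cont=3.1152 V=3.1152[hold]; j=2 S=170.1256 intr=0.0000 cont=0.0000 V=0.0000[hold]  S*(2)=-
k=1: j=0 S=94.5871 intr=0.0000 cont=9.2017 V=9.2017[hold]; j=1 S=139.8912 intr=0.0000 cont=1.4243 V=1.4243[hold]  S*(1)=-
k=0: j=0 S=115.0300 intr=0.0000 cont=4.9379 V=4.9379[hold]  S*(0)=-

price = 4.9379
boundary = - - - 63.9548
tree:
4.9379
9.2017 1.4243
16.6296 3.1152 0.0000
28.7252 6.8136 0.0000 0.0000
40.0911 14.9028 0.0000 0.0000 0.0000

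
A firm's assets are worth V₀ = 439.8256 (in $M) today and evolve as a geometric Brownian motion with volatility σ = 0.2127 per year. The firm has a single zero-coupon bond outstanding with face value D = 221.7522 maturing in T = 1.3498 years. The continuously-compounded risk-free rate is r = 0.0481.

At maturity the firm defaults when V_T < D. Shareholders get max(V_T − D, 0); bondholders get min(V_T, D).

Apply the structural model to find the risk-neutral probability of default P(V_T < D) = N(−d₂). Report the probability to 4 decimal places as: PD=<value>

PD=0.0018

Apply the equity-as-call identities (strike 221.7522, horizon 1.3498 years):
d₁ = [ln(V₀/D) + (r + σ²/2)T] / (σ√T)
   = [ln(439.8256/221.7522) + (0.0481 + 0.5·0.2127²)·1.3498] / (0.2127·√1.3498)
   = [0.684818 + 0.095459] / 0.247117 = 3.157521
d₂ = d₁ − σ√T = 3.157521 − 0.247117 = 2.910405
risk-neutral PD = N(−d₂) = N(-2.910405) = 0.001805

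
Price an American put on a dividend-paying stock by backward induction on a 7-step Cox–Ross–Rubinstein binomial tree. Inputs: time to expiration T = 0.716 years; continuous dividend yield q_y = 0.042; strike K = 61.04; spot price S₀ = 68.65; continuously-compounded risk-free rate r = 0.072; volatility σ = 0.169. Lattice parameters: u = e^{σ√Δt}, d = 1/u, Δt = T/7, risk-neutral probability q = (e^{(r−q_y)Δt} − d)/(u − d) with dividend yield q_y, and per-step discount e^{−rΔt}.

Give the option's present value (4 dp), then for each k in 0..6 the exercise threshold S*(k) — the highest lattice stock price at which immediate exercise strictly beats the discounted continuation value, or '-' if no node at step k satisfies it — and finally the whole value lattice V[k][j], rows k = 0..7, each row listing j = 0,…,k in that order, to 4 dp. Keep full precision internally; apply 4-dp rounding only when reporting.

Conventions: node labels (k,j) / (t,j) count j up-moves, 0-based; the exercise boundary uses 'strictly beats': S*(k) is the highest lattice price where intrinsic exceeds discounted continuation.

Δt=0.10229, u=1.05554, d=0.94738, q=0.51491, disc=e^(-rΔt)=0.99266
k=7 terminal: V=max(K-S,0) → 14.0153 8.6470 2.6659 0.0000 0.0000 0.0000 0.0000 0.0000
k=6: j=0 S=49.6363 intr=11.4037 cont=11.1686 V=11.4037[EX]; j=1 S=55.3027 intr=5.7373 cont=5.5265 V=5.7373[EX]; j=2 S=61.6160 intr=0.0000 cont=1.2837 V=1.2837[hold]; j=3 S=68.6500 intr=0.0000 cont=0.0000 V=0.0000[hold]; j=4 S=76.4870 intr=0.0000 cont=0.0000 V=0.0000[hold]; j=5 S=85.2187 intr=0.0000 cont=0.0000 V=0.0000[hold]; j=6 S=94.9471 intr=0.0000 cont=0.0000 V=0.0000[hold]  S*(6)=55.3027
k=5: j=0 S=52.3930 intr=8.6470 cont=8.4238 V=8.6470[EX]; j=1 S=58.3741 intr=2.6659 cont=3.4189 V=3.4189[hold]; j=2 S=65.0380 intr=0.0000 cont=0.6182 V=0.6182[hold]; j=3 S=72.4626 intr=0.0000 cont=0.0000 V=0.0000[hold]; j=4 S=80.7349 intr=0.0000 cont=0.0000 V=0.0000[hold]; j=5 S=89.9515 intr=0.0000 cont=0.0000 V=0.0000[hold]  S*(5)=52.3930
k=4: j=0 S=55.3027 intr=5.7373 cont=5.9113 V=5.9113[hold]; j=1 S=61.6160 intr=0.0000 cont=1.9623 V=1.9623[hold]; j=2 S=68.6500 intr=0.0000 cont=0.2977 V=0.2977[hold]; j=3 S=76.4870 intr=0.0000 cont=0.0000 V=0.0000[hold]; j=4 S=85.2187 intr=0.0000 cont=0.0000 V=0.0000[hold]  S*(4)=-
k=3: j=0 S=58.3741 intr=2.6659 cont=3.8495 V=3.8495[hold]; j=1 S=65.0380 intr=0.0000 cont=1.0970 V=1.0970[hold]; j=2 S=72.4626 intr=0.0000 cont=0.1433 V=0.1433[hold]; j=3 S=80.7349 intr=0.0000 cont=0.0000 V=0.0000[hold]  S*(3)=-
k=2: j=0 S=61.6160 intr=0.0000 cont=2.4144 V=2.4144[hold]; j=1 S=68.6500 intr=0.0000 cont=0.6015 V=0.6015[hold]; j=2 S=76.4870 intr=0.0000 cont=0.0690 V=0.0690[hold]  S*(2)=-
k=1: j=0 S=65.0380 intr=0.0000 cont=1.4701 V=1.4701[hold]; j=1 S=72.4626 intr=0.0000 cont=0.3249 V=0.3249[hold]  S*(1)=-
k=0: j=0 S=68.6500 intr=0.0000 cont=0.8740 V=0.8740[hold]  S*(0)=-

price = 0.8740
boundary = - - - - - 52.3930 55.3027
tree:
0.8740
1.4701 0.3249
2.4144 0.6015 0.0690
3.8495 1.0970 0.1433 0.0000
5.9113 1.9623 0.2977 0.0000 0.0000
8.6470 3.4189 0.6182 0.0000 0.0000 0.0000
11.4037 5.7373 1.2837 0.0000 0.0000 0.0000 0.0000
14.0153 8.6470 2.6659 0.0000 0.0000 0.0000 0.0000 0.0000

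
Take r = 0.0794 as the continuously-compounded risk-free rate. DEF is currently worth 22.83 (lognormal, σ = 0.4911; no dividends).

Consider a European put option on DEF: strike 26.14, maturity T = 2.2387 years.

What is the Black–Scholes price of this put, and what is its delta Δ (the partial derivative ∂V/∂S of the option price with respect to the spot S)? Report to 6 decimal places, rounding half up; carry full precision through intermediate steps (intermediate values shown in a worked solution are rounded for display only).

σ√T = 0.4911·√2.2387 = 0.734798
d₁ = (ln(S/K) + (r+σ²/2)T) / (σ√T) = (ln(22.83/26.14) + (0.0794+0.4911²/2)·2.2387) / 0.734798 = (-0.135391 + 0.447717) / 0.734798 = 0.425050
d₂ = d₁ − σ√T = 0.425050 − 0.734798 = -0.309748
e^{−rT} = 0.837149
N(−d₁) = 0.335400,  N(−d₂) = 0.621624
Put price V = K·e^{−rT}·N(−d₂) − S·N(−d₁) = 13.603047 − 7.657189 = 5.945858
Δ = −N(−d₁) = -0.335400

price = 5.945858
Δ = -0.335400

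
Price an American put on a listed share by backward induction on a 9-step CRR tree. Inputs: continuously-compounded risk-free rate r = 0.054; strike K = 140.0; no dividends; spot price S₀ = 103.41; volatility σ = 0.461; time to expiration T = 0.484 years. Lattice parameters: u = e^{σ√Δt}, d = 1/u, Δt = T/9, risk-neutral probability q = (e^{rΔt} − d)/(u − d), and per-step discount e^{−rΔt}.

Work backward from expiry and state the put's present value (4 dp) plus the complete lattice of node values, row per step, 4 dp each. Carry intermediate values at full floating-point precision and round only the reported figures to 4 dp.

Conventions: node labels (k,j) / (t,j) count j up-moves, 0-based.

Δt=0.05378, u=1.11283, d=0.89861, q=0.48687, disc=e^(-rΔt)=0.99710
k=9 terminal: V=max(K-S,0) → 100.4903 91.0715 79.4075 64.9628 47.0747 24.9223 0.0000 0.0000 0.0000 0.0000
k=8: j=0 S=43.9676 intr=96.0324 cont=95.6264 V=96.0324[EX]; j=1 S=54.4490 intr=85.5510 cont=85.1450 V=85.5510[EX]; j=2 S=67.4291 intr=72.5709 cont=72.1649 V=72.5709[EX]; j=3 S=83.5036 intr=56.4964 cont=56.0904 V=56.4964[EX]; j=4 S=103.4100 intr=36.5900 cont=36.1840 V=36.5900[EX]; j=5 S=128.0619 intr=11.9381 cont=12.7512 V=12.7512[hold]; j=6 S=158.5906 intr=0.0000 cont=0.0000 V=0.0000[hold]; j=7 S=196.3970 intr=0.0000 cont=0.0000 V=0.0000[hold]; j=8 S=243.2161 intr=0.0000 cont=0.0000 V=0.0000[hold]
k=7: j=0 S=48.9285 intr=91.0715 cont=90.6656 V=91.0715[EX]; j=1 S=60.5925 intr=79.4075 cont=79.0015 V=79.4075[EX]; j=2 S=75.0372 intr=64.9628 cont=64.5569 V=64.9628[EX]; j=3 S=92.9253 intr=47.0747 cont=46.6688 V=47.0747[EX]; j=4 S=115.0777 intr=24.9223 cont=24.9110 V=24.9223[EX]; j=5 S=142.5111 intr=0.0000 cont=6.5240 V=6.5240[hold]; j=6 S=176.4843 intr=0.0000 cont=0.0000 V=0.0000[hold]; j=7 S=218.5564 intr=0.0000 cont=0.0000 V=0.0000[hold]
k=6: j=0 S=54.4490 intr=85.5510 cont=85.1450 V=85.5510[EX]; j=1 S=67.4291 intr=72.5709 cont=72.1649 V=72.5709[EX]; j=2 S=83.5036 intr=56.4964 cont=56.0904 V=56.4964[EX]; j=3 S=103.4100 intr=36.5900 cont=36.1840 V=36.5900[EX]; j=4 S=128.0619 intr=11.9381 cont=15.9183 V=15.9183[hold]; j=5 S=158.5906 intr=0.0000 cont=3.3379 V=3.3379[hold]; j=6 S=196.3970 intr=0.0000 cont=0.0000 V=0.0000[hold]
k=5: j=0 S=60.5925 intr=79.4075 cont=79.0015 V=79.4075[EX]; j=1 S=75.0372 intr=64.9628 cont=64.5569 V=64.9628[EX]; j=2 S=92.9253 intr=47.0747 cont=46.6688 V=47.0747[EX]; j=3 S=115.0777 intr=24.9223 cont=26.4486 V=26.4486[hold]; j=4 S=142.5111 intr=0.0000 cont=9.7648 V=9.7648[hold]; j=5 S=176.4843 intr=0.0000 cont=1.7078 V=1.7078[hold]
k=4: j=0 S=67.4291 intr=72.5709 cont=72.1649 V=72.5709[EX]; j=1 S=83.5036 intr=56.4964 cont=56.0904 V=56.4964[EX]; j=2 S=103.4100 intr=36.5900 cont=36.9250 V=36.9250[hold]; j=3 S=128.0619 intr=11.9381 cont=18.2725 V=18.2725[hold]; j=4 S=158.5906 intr=0.0000 cont=5.8251 V=5.8251[hold]
k=3: j=0 S=75.0372 intr=64.9628 cont=64.5569 V=64.9628[EX]; j=1 S=92.9253 intr=47.0747 cont=46.8314 V=47.0747[EX]; j=2 S=115.0777 intr=24.9223 cont=27.7628 V=27.7628[hold]; j=3 S=142.5111 intr=0.0000 cont=12.1768 V=12.1768[hold]
k=2: j=0 S=83.5036 intr=56.4964 cont=56.0904 V=56.4964[EX]; j=1 S=103.4100 intr=36.5900 cont=37.5630 V=37.5630[hold]; j=2 S=128.0619 intr=11.9381 cont=20.1159 V=20.1159[hold]
k=1: j=0 S=92.9253 intr=47.0747 cont=47.1411 V=47.1411[hold]; j=1 S=115.0777 intr=24.9223 cont=28.9842 V=28.9842[hold]
k=0: j=0 S=103.4100 intr=36.5900 cont=38.1899 V=38.1899[hold]

price = 38.1899
tree:
38.1899
47.1411 28.9842
56.4964 37.5630 20.1159
64.9628 47.0747 27.7628 12.1768
72.5709 56.4964 36.9250 18.2725 5.8251
79.4075 64.9628 47.0747 26.4486 9.7648 1.7078
85.5510 72.5709 56.4964 36.5900 15.9183 3.3379 0.0000
91.0715 79.4075 64.9628 47.0747 24.9223 6.5240 0.0000 0.0000
96.0324 85.5510 72.5709 56.4964 36.5900 12.7512 0.0000 0.0000 0.0000
100.4903 91.0715 79.4075 64.9628 47.0747 24.9223 0.0000 0.0000 0.0000 0.0000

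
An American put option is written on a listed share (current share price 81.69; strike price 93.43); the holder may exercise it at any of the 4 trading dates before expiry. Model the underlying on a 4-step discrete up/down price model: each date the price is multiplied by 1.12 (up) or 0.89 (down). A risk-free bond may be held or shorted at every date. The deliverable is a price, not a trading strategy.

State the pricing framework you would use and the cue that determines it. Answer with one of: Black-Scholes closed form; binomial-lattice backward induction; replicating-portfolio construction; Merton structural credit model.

Key observation: early exercise of the strike-93.43 put must be checked at each of the 4 dates (spot 81.69), which forces a node-by-node comparison of intrinsic and continuation value backward from expiry.

framework: binomial-lattice backward induction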